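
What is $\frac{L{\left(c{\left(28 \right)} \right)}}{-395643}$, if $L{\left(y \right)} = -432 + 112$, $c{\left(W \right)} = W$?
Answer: $\frac{320}{395643} \approx 0.00080881$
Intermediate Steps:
$L{\left(y \right)} = -320$
$\frac{L{\left(c{\left(28 \right)} \right)}}{-395643} = - \frac{320}{-395643} = \left(-320\right) \left(- \frac{1}{395643}\right) = \frac{320}{395643}$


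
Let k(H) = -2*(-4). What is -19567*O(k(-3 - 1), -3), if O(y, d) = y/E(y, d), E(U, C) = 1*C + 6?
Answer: -156536/3 ≈ -52179.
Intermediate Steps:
E(U, C) = 6 + C (E(U, C) = C + 6 = 6 + C)
k(H) = 8
O(y, d) = y/(6 + d)
-19567*O(k(-3 - 1), -3) = -156536/(6 - 3) = -156536/3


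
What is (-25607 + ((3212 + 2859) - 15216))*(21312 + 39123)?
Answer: -2100237120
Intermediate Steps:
(-25607 + ((3212 + 2859) - 15216))*(21312 + 39123) = (-25607 + (6071 - 15216))*60435 = (-25607 - 9145)*60435 = -34752*60435 = -2100237120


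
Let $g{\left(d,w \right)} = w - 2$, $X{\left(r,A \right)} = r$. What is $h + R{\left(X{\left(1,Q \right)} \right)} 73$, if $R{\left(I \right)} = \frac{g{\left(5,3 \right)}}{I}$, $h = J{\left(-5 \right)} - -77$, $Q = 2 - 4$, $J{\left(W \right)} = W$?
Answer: $145$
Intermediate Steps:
$Q = -2$
$h = 72$ ($h = -5 - -77 = -5 + 77 = 72$)
$g{\left(d,w \right)} = -2 + w$
$R{\left(I \right)} = \frac{1}{I}$ ($R{\left(I \right)} = \frac{-2 + 3}{I} = 1 \frac{1}{I} = \frac{1}{I}$)
$h + R{\left(X{\left(1,Q \right)} \right)} 73 = 72 + 1^{-1} \cdot 73 = 72 + 1 \cdot 73 = 72 + 73 = 145$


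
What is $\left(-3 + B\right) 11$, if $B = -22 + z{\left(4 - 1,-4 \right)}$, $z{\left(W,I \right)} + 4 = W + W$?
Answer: $-253$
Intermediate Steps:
$z{\left(W,I \right)} = -4 + 2 W$ ($z{\left(W,I \right)} = -4 + \left(W + W\right) = -4 + 2 W$)
$B = -20$ ($B = -22 - \left(4 - 2 \left(4 - 1\right)\right) = -22 + \left(-4 + 2 \cdot 3\right) = -22 + \left(-4 + 6\right) = -22 + 2 = -20$)
$\left(-3 + B\right) 11 = \left(-3 - 20\right) 11 = \left(-23\right) 11 = -253$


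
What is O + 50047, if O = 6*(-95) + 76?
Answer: 49553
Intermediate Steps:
O = -494 (O = -570 + 76 = -494)
O + 50047 = -494 + 50047 = 49553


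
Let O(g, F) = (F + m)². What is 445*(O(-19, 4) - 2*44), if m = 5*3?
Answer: 121485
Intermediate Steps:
m = 15
O(g, F) = (15 + F)² (O(g, F) = (F + 15)² = (15 + F)²)
445*(O(-19, 4) - 2*44) = 445*((15 + 4)² - 2*44) = 445*(19² - 88) = 445*(361 - 88) = 445*273 = 121485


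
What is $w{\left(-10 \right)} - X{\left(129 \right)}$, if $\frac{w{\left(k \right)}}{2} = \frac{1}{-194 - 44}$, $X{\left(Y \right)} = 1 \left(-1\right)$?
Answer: $\frac{118}{119} \approx 0.9916$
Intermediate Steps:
$X{\left(Y \right)} = -1$
$w{\left(k \right)} = - \frac{1}{119}$ ($w{\left(k \right)} = \frac{2}{-194 - 44} = \frac{2}{-238} = 2 \left(- \frac{1}{238}\right) = - \frac{1}{119}$)
$w{\left(-10 \right)} - X{\left(129 \right)} = - \frac{1}{119} - -1 = - \frac{1}{119} + 1 = \frac{118}{119}$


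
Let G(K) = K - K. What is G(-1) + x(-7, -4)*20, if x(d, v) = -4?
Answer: -80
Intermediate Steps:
G(K) = 0
G(-1) + x(-7, -4)*20 = 0 - 4*20 = 0 - 80 = -80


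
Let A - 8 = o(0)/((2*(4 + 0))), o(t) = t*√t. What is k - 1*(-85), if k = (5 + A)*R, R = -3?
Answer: 46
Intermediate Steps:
o(t) = t^(3/2)
A = 8 (A = 8 + 0^(3/2)/((2*(4 + 0))) = 8 + 0/((2*4)) = 8 + 0/8 = 8 + 0*(⅛) = 8 + 0 = 8)
k = -39 (k = (5 + 8)*(-3) = 13*(-3) = -39)
k - 1*(-85) = -39 - 1*(-85) = -39 + 85 = 46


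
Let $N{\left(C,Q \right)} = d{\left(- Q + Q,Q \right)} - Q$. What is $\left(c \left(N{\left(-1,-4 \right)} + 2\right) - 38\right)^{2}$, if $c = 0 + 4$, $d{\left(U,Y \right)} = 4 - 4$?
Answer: $196$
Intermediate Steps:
$d{\left(U,Y \right)} = 0$ ($d{\left(U,Y \right)} = 4 - 4 = 0$)
$c = 4$
$N{\left(C,Q \right)} = - Q$ ($N{\left(C,Q \right)} = 0 - Q = - Q$)
$\left(c \left(N{\left(-1,-4 \right)} + 2\right) - 38\right)^{2} = \left(4 \left(\left(-1\right) \left(-4\right) + 2\right) - 38\right)^{2} = \left(4 \left(4 + 2\right) - 38\right)^{2} = \left(4 \cdot 6 - 38\right)^{2} = \left(24 - 38\right)^{2} = \left(-14\right)^{2} = 196$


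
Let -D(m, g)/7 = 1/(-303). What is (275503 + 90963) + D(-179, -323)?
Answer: 111039205/303 ≈ 3.6647e+5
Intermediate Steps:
D(m, g) = 7/303 (D(m, g) = -7/(-303) = -7*(-1/303) = 7/303)
(275503 + 90963) + D(-179, -323) = (275503 + 90963) + 7/303 = 366466 + 7/303 = 111039205/303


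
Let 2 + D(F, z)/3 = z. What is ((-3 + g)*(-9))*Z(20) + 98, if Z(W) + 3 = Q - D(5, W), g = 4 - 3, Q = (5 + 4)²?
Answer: 530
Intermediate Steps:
D(F, z) = -6 + 3*z
Q = 81 (Q = 9² = 81)
g = 1
Z(W) = 84 - 3*W (Z(W) = -3 + (81 - (-6 + 3*W)) = -3 + (81 + (6 - 3*W)) = -3 + (87 - 3*W) = 84 - 3*W)
((-3 + g)*(-9))*Z(20) + 98 = ((-3 + 1)*(-9))*(84 - 3*20) + 98 = (-2*(-9))*(84 - 60) + 98 = 18*24 + 98 = 432 + 98 = 530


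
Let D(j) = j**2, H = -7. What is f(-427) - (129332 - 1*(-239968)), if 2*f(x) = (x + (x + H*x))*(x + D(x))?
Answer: 193811085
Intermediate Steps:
f(x) = -5*x*(x + x**2)/2 (f(x) = ((x + (x - 7*x))*(x + x**2))/2 = ((x - 6*x)*(x + x**2))/2 = ((-5*x)*(x + x**2))/2 = (-5*x*(x + x**2))/2 = -5*x*(x + x**2)/2)
f(-427) - (129332 - 1*(-239968)) = (5/2)*(-427)**2*(-1 - 1*(-427)) - (129332 - 1*(-239968)) = (5/2)*182329*(-1 + 427) - (129332 + 239968) = (5/2)*182329*426 - 1*369300 = 194180385 - 369300 = 193811085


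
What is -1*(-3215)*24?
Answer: 77160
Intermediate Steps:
-1*(-3215)*24 = 3215*24 = 77160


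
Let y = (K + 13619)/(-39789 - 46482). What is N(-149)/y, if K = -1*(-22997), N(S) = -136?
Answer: 1466607/4577 ≈ 320.43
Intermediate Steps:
K = 22997
y = -36616/86271 (y = (22997 + 13619)/(-39789 - 46482) = 36616/(-86271) = 36616*(-1/86271) = -36616/86271 ≈ -0.42443)
N(-149)/y = -136/(-36616/86271) = -136*(-86271/36616) = 1466607/4577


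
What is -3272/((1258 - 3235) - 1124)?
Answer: 3272/3101 ≈ 1.0551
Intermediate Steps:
-3272/((1258 - 3235) - 1124) = -3272/(-1977 - 1124) = -3272/(-3101) = -3272*(-1/3101) = 3272/3101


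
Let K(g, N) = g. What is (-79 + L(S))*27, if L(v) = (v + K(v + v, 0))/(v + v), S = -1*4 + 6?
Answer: -4185/2 ≈ -2092.5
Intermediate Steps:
S = 2 (S = -4 + 6 = 2)
L(v) = 3/2 (L(v) = (v + (v + v))/(v + v) = (v + 2*v)/((2*v)) = (3*v)*(1/(2*v)) = 3/2)
(-79 + L(S))*27 = (-79 + 3/2)*27 = -155/2*27 = -4185/2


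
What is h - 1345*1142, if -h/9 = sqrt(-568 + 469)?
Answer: -1535990 - 27*I*sqrt(11) ≈ -1.536e+6 - 89.549*I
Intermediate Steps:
h = -27*I*sqrt(11) (h = -9*sqrt(-568 + 469) = -27*I*sqrt(11) ≈ -89.549*I)
h - 1345*1142 = -27*I*sqrt(11) - 1345*1142 = -27*I*sqrt(11) - 1535990 = -1535990 - 27*I*sqrt(11)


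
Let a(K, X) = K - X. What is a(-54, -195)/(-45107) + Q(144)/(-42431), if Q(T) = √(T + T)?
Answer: -141/45107 - 12*√2/42431 ≈ -0.0035259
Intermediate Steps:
Q(T) = √2*√T (Q(T) = √(2*T) = √2*√T)
a(-54, -195)/(-45107) + Q(144)/(-42431) = (-54 - 1*(-195))/(-45107) + (√2*√144)/(-42431) = (-54 + 195)*(-1/45107) + (√2*12)*(-1/42431) = 141*(-1/45107) + (12*√2)*(-1/42431) = -141/45107 - 12*√2/42431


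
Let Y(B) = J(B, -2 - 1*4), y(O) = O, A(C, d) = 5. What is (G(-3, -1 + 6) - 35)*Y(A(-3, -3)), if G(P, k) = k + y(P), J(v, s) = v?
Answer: -165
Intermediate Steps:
G(P, k) = P + k (G(P, k) = k + P = P + k)
Y(B) = B
(G(-3, -1 + 6) - 35)*Y(A(-3, -3)) = ((-3 + (-1 + 6)) - 35)*5 = ((-3 + 5) - 35)*5 = (2 - 35)*5 = -33*5 = -165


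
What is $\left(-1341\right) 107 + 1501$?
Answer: $-141986$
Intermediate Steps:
$\left(-1341\right) 107 + 1501 = -143487 + 1501 = -141986$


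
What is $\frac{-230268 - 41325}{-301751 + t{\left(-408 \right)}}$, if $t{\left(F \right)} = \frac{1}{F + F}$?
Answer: $\frac{221619888}{246228817} \approx 0.90006$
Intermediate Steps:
$t{\left(F \right)} = \frac{1}{2 F}$
$\frac{-230268 - 41325}{-301751 + t{\left(-408 \right)}} = \frac{-230268 - 41325}{-301751 + \frac{1}{2 \left(-408\right)}} = - \frac{271593}{-301751 + \frac{1}{2} \left(- \frac{1}{408}\right)} = - \frac{271593}{-301751 - \frac{1}{816}} = - \frac{271593}{- \frac{246228817}{816}} = \left(-271593\right) \left(- \frac{816}{246228817}\right) = \frac{221619888}{246228817}$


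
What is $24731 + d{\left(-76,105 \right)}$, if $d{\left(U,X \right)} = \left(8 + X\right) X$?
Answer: $36596$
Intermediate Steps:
$d{\left(U,X \right)} = X \left(8 + X\right)$
$24731 + d{\left(-76,105 \right)} = 24731 + 105 \left(8 + 105\right) = 24731 + 105 \cdot 113 = 24731 + 11865 = 36596$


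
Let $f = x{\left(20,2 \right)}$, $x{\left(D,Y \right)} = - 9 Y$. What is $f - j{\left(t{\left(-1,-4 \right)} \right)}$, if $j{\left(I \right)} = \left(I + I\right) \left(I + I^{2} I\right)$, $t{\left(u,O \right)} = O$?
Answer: $-562$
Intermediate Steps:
$f = -18$ ($f = \left(-9\right) 2 = -18$)
$j{\left(I \right)} = 2 I \left(I + I^{3}\right)$
$f - j{\left(t{\left(-1,-4 \right)} \right)} = -18 - 2 \left(-4\right)^{2} \left(1 + \left(-4\right)^{2}\right) = -18 - 2 \cdot 16 \left(1 + 16\right) = -18 - 2 \cdot 16 \cdot 17 = -18 - 544 = -562$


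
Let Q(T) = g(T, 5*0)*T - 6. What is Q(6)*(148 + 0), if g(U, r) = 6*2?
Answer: 9768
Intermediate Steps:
g(U, r) = 12
Q(T) = -6 + 12*T (Q(T) = 12*T - 6 = -6 + 12*T)
Q(6)*(148 + 0) = (-6 + 12*6)*(148 + 0) = (-6 + 72)*148 = 66*148 = 9768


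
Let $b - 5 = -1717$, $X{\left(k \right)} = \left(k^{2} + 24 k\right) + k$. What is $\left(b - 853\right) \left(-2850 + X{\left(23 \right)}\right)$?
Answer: $4478490$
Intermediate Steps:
$X{\left(k \right)} = k^{2} + 25 k$
$b = -1712$ ($b = 5 - 1717 = -1712$)
$\left(b - 853\right) \left(-2850 + X{\left(23 \right)}\right) = \left(-1712 - 853\right) \left(-2850 + 23 \left(25 + 23\right)\right) = - 2565 \left(-2850 + 23 \cdot 48\right) = - 2565 \left(-2850 + 1104\right) = \left(-2565\right) \left(-1746\right) = 4478490$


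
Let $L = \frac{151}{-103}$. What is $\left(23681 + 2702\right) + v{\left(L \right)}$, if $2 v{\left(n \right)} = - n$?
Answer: $\frac{5435049}{206} \approx 26384.0$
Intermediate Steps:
$L = - \frac{151}{103}$ ($L = 151 \left(- \frac{1}{103}\right) = - \frac{151}{103} \approx -1.466$)
$v{\left(n \right)} = - \frac{n}{2}$ ($v{\left(n \right)} = \frac{\left(-1\right) n}{2} = - \frac{n}{2}$)
$\left(23681 + 2702\right) + v{\left(L \right)} = \left(23681 + 2702\right) - - \frac{151}{206} = 26383 + \frac{151}{206} = \frac{5435049}{206}$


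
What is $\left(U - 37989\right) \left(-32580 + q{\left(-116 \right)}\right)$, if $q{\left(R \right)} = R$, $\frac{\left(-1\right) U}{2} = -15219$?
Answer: $246887496$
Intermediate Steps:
$U = 30438$ ($U = \left(-2\right) \left(-15219\right) = 30438$)
$\left(U - 37989\right) \left(-32580 + q{\left(-116 \right)}\right) = \left(30438 - 37989\right) \left(-32580 - 116\right) = \left(-7551\right) \left(-32696\right) = 246887496$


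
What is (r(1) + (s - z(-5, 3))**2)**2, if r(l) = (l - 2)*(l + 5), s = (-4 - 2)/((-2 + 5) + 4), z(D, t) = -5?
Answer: 299209/2401 ≈ 124.62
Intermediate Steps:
s = -6/7 (s = -6/(3 + 4) = -6/7 ≈ -0.85714)
r(l) = (-2 + l)*(5 + l)
(r(1) + (s - z(-5, 3))**2)**2 = ((-10 + 1**2 + 3*1) + (-6/7 - 1*(-5))**2)**2 = ((-10 + 1 + 3) + (-6/7 + 5)**2)**2 = (-6 + (29/7)**2)**2 = (-6 + 841/49)**2 = (547/49)**2 = 299209/2401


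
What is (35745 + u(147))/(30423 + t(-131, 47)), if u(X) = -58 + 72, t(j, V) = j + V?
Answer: 35759/30339 ≈ 1.1786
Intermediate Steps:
t(j, V) = V + j
u(X) = 14
(35745 + u(147))/(30423 + t(-131, 47)) = (35745 + 14)/(30423 + (47 - 131)) = 35759/(30423 - 84) = 35759/30339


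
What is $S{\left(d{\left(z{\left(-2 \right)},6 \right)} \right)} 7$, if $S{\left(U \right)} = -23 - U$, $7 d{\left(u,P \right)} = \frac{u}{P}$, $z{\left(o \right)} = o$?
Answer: $- \frac{482}{3} \approx -160.67$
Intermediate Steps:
$d{\left(u,P \right)} = \frac{u}{7 P}$ ($d{\left(u,P \right)} = \frac{u \frac{1}{P}}{7} = \frac{u}{7 P}$)
$S{\left(d{\left(z{\left(-2 \right)},6 \right)} \right)} 7 = \left(-23 - \frac{1}{7} \left(-2\right) \frac{1}{6}\right) 7 = \left(-23 - - \frac{1}{21}\right) 7 = \left(-23 + \frac{1}{21}\right) 7 = \left(- \frac{482}{21}\right) 7 = - \frac{482}{3}$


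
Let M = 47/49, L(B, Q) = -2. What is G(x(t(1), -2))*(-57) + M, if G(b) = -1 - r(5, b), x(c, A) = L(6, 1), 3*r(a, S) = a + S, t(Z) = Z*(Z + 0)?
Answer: 5633/49 ≈ 114.96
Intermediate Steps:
t(Z) = Z² (t(Z) = Z*Z = Z²)
r(a, S) = S/3 + a/3 (r(a, S) = (a + S)/3 = (S + a)/3 = S/3 + a/3)
x(c, A) = -2
G(b) = -8/3 - b/3 (G(b) = -1 - (b/3 + (⅓)*5) = -1 - (b/3 + 5/3) = -1 - (5/3 + b/3) = -1 + (-5/3 - b/3) = -8/3 - b/3)
M = 47/49 (M = 47*(1/49) = 47/49 ≈ 0.95918)
G(x(t(1), -2))*(-57) + M = (-8/3 - ⅓*(-2))*(-57) + 47/49 = (-8/3 + ⅔)*(-57) + 47/49 = -2*(-57) + 47/49 = 114 + 47/49 = 5633/49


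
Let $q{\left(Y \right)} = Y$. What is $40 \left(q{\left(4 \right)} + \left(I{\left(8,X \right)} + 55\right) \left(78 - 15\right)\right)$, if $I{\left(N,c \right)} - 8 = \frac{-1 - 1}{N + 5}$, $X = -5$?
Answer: $\frac{2060920}{13} \approx 1.5853 \cdot 10^{5}$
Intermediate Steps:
$I{\left(N,c \right)} = 8 - \frac{2}{5 + N}$ ($I{\left(N,c \right)} = 8 + \frac{-1 - 1}{N + 5} = 8 - \frac{2}{5 + N}$)
$40 \left(q{\left(4 \right)} + \left(I{\left(8,X \right)} + 55\right) \left(78 - 15\right)\right) = 40 \left(4 + \left(\frac{2 \left(19 + 4 \cdot 8\right)}{5 + 8} + 55\right) \left(78 - 15\right)\right) = 40 \left(4 + \left(\frac{2 \left(19 + 32\right)}{13} + 55\right) 63\right) = 40 \left(4 + \left(2 \cdot \frac{1}{13} \cdot 51 + 55\right) 63\right) = 40 \left(4 + \left(\frac{102}{13} + 55\right) 63\right) = 40 \left(4 + \frac{817}{13} \cdot 63\right) = 40 \left(4 + \frac{51471}{13}\right) = 40 \cdot \frac{51523}{13} = \frac{2060920}{13}$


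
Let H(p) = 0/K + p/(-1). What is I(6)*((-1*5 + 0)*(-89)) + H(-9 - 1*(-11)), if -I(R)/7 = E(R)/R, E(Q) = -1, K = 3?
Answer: 3103/6 ≈ 517.17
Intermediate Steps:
H(p) = -p (H(p) = 0/3 + p/(-1) = 0*(⅓) + p*(-1) = 0 - p = -p)
I(R) = 7/R (I(R) = -(-7)/R = 7/R)
I(6)*((-1*5 + 0)*(-89)) + H(-9 - 1*(-11)) = (7/6)*((-1*5 + 0)*(-89)) - (-9 - 1*(-11)) = (7*(⅙))*((-5 + 0)*(-89)) - (-9 + 11) = 7*(-5*(-89))/6 - 1*2 = (7/6)*445 - 2 = 3115/6 - 2 = 3103/6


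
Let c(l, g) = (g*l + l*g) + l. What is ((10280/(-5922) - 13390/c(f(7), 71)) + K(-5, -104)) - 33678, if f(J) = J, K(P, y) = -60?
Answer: -1099372628/32571 ≈ -33753.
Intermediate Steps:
c(l, g) = l + 2*g*l (c(l, g) = (g*l + g*l) + l = 2*g*l + l = l + 2*g*l)
((10280/(-5922) - 13390/c(f(7), 71)) + K(-5, -104)) - 33678 = ((10280/(-5922) - 13390*1/(7*(1 + 2*71))) - 60) - 33678 = ((10280*(-1/5922) - 13390*1/(7*(1 + 142))) - 60) - 33678 = ((-5140/2961 - 13390/(7*143)) - 60) - 33678 = ((-5140/2961 - 13390/1001) - 60) - 33678 = ((-5140/2961 - 13390*1/1001) - 60) - 33678 = ((-5140/2961 - 1030/77) - 60) - 33678 = (-492230/32571 - 60) - 33678 = -2446490/32571 - 33678 = -1099372628/32571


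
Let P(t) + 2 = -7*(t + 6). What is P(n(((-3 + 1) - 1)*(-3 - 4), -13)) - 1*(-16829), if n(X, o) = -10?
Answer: 16855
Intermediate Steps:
P(t) = -44 - 7*t (P(t) = -2 - 7*(t + 6) = -2 - 7*(6 + t) = -2 + (-42 - 7*t) = -44 - 7*t)
P(n(((-3 + 1) - 1)*(-3 - 4), -13)) - 1*(-16829) = (-44 - 7*(-10)) - 1*(-16829) = (-44 + 70) + 16829 = 26 + 16829 = 16855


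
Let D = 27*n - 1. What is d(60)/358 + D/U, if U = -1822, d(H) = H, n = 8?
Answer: 16175/326138 ≈ 0.049596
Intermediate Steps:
D = 215 (D = 27*8 - 1 = 216 - 1 = 215)
d(60)/358 + D/U = 60/358 + 215/(-1822) = 60*(1/358) + 215*(-1/1822) = 30/179 - 215/1822 = 16175/326138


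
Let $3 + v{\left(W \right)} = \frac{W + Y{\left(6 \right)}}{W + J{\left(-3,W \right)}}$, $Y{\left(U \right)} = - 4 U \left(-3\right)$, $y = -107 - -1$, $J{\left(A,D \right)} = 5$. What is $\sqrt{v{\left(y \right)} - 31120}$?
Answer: $\frac{i \sqrt{317482289}}{101} \approx 176.42 i$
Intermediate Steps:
$y = -106$ ($y = -107 + 1 = -106$)
$Y{\left(U \right)} = 12 U$
$v{\left(W \right)} = -3 + \frac{72 + W}{5 + W}$ ($v{\left(W \right)} = -3 + \frac{W + 12 \cdot 6}{W + 5} = -3 + \frac{W + 72}{5 + W} = -3 + \frac{72 + W}{5 + W}$)
$\sqrt{v{\left(y \right)} - 31120} = \sqrt{\frac{57 - -212}{5 - 106} - 31120} = \sqrt{\frac{57 + 212}{-101} - 31120} = \sqrt{\left(- \frac{1}{101}\right) 269 - 31120} = \sqrt{- \frac{269}{101} - 31120} = \sqrt{- \frac{3143389}{101}} = \frac{i \sqrt{317482289}}{101}$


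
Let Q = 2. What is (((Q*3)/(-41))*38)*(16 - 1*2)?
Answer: -3192/41 ≈ -77.854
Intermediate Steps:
(((Q*3)/(-41))*38)*(16 - 1*2) = (((2*3)/(-41))*38)*(16 - 1*2) = ((6*(-1/41))*38)*(16 - 2) = -6/41*38*14 = -228/41*14 = -3192/41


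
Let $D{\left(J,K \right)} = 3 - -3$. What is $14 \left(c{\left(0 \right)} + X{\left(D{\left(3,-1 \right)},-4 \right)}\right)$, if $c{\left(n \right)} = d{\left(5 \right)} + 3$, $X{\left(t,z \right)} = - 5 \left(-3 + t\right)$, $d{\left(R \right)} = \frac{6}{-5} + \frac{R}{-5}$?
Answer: $- \frac{994}{5} \approx -198.8$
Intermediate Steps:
$D{\left(J,K \right)} = 6$ ($D{\left(J,K \right)} = 3 + 3 = 6$)
$d{\left(R \right)} = - \frac{6}{5} - \frac{R}{5}$ ($d{\left(R \right)} = 6 \left(- \frac{1}{5}\right) + R \left(- \frac{1}{5}\right) = - \frac{6}{5} - \frac{R}{5}$)
$X{\left(t,z \right)} = 15 - 5 t$
$c{\left(n \right)} = \frac{4}{5}$ ($c{\left(n \right)} = \left(- \frac{6}{5} - 1\right) + 3 = - \frac{11}{5} + 3 = \frac{4}{5}$)
$14 \left(c{\left(0 \right)} + X{\left(D{\left(3,-1 \right)},-4 \right)}\right) = 14 \left(\frac{4}{5} + \left(15 - 30\right)\right) = 14 \left(\frac{4}{5} - 15\right) = 14 \left(- \frac{71}{5}\right) = - \frac{994}{5}$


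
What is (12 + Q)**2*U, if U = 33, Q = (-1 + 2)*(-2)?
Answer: 3300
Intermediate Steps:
Q = -2 (Q = 1*(-2) = -2)
(12 + Q)**2*U = (12 - 2)**2*33 = 10**2*33 = 100*33 = 3300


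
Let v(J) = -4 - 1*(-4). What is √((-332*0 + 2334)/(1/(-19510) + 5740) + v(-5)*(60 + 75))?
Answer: 2*√141652674349435/37329133 ≈ 0.63767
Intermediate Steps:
v(J) = 0 (v(J) = -4 + 4 = 0)
√((-332*0 + 2334)/(1/(-19510) + 5740) + v(-5)*(60 + 75)) = √((-332*0 + 2334)/(1/(-19510) + 5740) + 0*(60 + 75)) = √((0 + 2334)/(-1/19510 + 5740) + 0*135) = √(2334/(111987399/19510) + 0) = √(2334*(19510/111987399) + 0) = √(15178780/37329133 + 0) = √(15178780/37329133) = 2*√141652674349435/37329133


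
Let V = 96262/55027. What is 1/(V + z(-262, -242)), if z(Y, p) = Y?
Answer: -55027/14320812 ≈ -0.0038425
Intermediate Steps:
V = 96262/55027 (V = 96262*(1/55027) = 96262/55027 ≈ 1.7494)
1/(V + z(-262, -242)) = 1/(96262/55027 - 262) = 1/(-14320812/55027) = -55027/14320812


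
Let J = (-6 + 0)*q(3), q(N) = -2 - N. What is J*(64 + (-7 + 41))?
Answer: 2940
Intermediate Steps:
J = 30 (J = (-6 + 0)*(-2 - 1*3) = -6*(-2 - 3) = -6*(-5) = 30)
J*(64 + (-7 + 41)) = 30*(64 + (-7 + 41)) = 30*(64 + 34) = 30*98 = 2940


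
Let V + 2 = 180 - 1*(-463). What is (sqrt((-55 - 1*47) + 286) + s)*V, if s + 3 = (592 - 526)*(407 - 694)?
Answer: -12143745 + 1282*sqrt(46) ≈ -1.2135e+7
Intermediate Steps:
s = -18945 (s = -3 + (592 - 526)*(407 - 694) = -3 + 66*(-287) = -3 - 18942 = -18945)
V = 641 (V = -2 + (180 - 1*(-463)) = -2 + (180 + 463) = -2 + 643 = 641)
(sqrt((-55 - 1*47) + 286) + s)*V = (sqrt((-55 - 1*47) + 286) - 18945)*641 = (sqrt((-55 - 47) + 286) - 18945)*641 = (sqrt(-102 + 286) - 18945)*641 = (sqrt(184) - 18945)*641 = (2*sqrt(46) - 18945)*641 = (-18945 + 2*sqrt(46))*641 = -12143745 + 1282*sqrt(46)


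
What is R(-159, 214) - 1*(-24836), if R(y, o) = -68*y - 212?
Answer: 35436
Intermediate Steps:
R(y, o) = -212 - 68*y
R(-159, 214) - 1*(-24836) = (-212 - 68*(-159)) - 1*(-24836) = (-212 + 10812) + 24836 = 10600 + 24836 = 35436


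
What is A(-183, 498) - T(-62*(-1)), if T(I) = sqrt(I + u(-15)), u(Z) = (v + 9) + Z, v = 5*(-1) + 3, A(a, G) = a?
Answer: -183 - 3*sqrt(6) ≈ -190.35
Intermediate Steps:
v = -2 (v = -5 + 3 = -2)
u(Z) = 7 + Z (u(Z) = (-2 + 9) + Z = 7 + Z)
T(I) = sqrt(-8 + I) (T(I) = sqrt(I + (7 - 15)) = sqrt(I - 8) = sqrt(-8 + I))
A(-183, 498) - T(-62*(-1)) = -183 - sqrt(-8 - 62*(-1)) = -183 - sqrt(-8 + 62) = -183 - sqrt(54) = -183 - 3*sqrt(6)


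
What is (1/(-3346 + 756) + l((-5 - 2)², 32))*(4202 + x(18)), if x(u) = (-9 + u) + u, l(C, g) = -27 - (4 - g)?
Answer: 10948881/2590 ≈ 4227.4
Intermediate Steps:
l(C, g) = -31 + g (l(C, g) = -27 + (-4 + g) = -31 + g)
x(u) = -9 + 2*u
(1/(-3346 + 756) + l((-5 - 2)², 32))*(4202 + x(18)) = (1/(-3346 + 756) + (-31 + 32))*(4202 + (-9 + 2*18)) = (1/(-2590) + 1)*(4202 + (-9 + 36)) = (-1/2590 + 1)*(4202 + 27) = (2589/2590)*4229 = 10948881/2590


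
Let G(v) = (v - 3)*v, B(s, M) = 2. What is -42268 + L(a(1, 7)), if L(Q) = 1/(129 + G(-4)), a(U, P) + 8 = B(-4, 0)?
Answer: -6636075/157 ≈ -42268.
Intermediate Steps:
G(v) = v*(-3 + v) (G(v) = (-3 + v)*v = v*(-3 + v))
a(U, P) = -6 (a(U, P) = -8 + 2 = -6)
L(Q) = 1/157 (L(Q) = 1/(129 - 4*(-3 - 4)) = 1/(129 - 4*(-7)) = 1/(129 + 28) = 1/157)
-42268 + L(a(1, 7)) = -42268 + 1/157 = -6636075/157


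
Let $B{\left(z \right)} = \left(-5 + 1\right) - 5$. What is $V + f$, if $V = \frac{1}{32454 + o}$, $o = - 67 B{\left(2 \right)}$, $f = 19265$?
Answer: $\frac{636843106}{33057} \approx 19265.0$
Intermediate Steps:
$B{\left(z \right)} = -9$ ($B{\left(z \right)} = -4 - 5 = -9$)
$o = 603$ ($o = \left(-67\right) \left(-9\right) = 603$)
$V = \frac{1}{33057}$ ($V = \frac{1}{32454 + 603} = \frac{1}{33057} \approx 3.0251 \cdot 10^{-5}$)
$V + f = \frac{1}{33057} + 19265 = \frac{636843106}{33057}$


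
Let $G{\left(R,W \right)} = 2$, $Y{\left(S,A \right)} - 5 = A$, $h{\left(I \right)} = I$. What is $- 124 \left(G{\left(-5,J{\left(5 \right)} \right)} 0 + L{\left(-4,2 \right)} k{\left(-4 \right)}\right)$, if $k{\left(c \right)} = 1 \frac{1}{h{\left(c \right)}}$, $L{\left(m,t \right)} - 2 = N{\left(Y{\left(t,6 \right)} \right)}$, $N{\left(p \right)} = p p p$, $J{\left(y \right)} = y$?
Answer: $41323$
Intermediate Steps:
$Y{\left(S,A \right)} = 5 + A$
$N{\left(p \right)} = p^{3}$ ($N{\left(p \right)} = p^{2} p = p^{3}$)
$L{\left(m,t \right)} = 1333$ ($L{\left(m,t \right)} = 2 + \left(5 + 6\right)^{3} = 2 + 11^{3} = 2 + 1331 = 1333$)
$k{\left(c \right)} = \frac{1}{c}$ ($k{\left(c \right)} = 1 \frac{1}{c} = \frac{1}{c}$)
$- 124 \left(G{\left(-5,J{\left(5 \right)} \right)} 0 + L{\left(-4,2 \right)} k{\left(-4 \right)}\right) = - 124 \left(2 \cdot 0 + \frac{1333}{-4}\right) = - 124 \left(0 + 1333 \left(- \frac{1}{4}\right)\right) = - 124 \left(0 - \frac{1333}{4}\right) = \left(-124\right) \left(- \frac{1333}{4}\right) = 41323$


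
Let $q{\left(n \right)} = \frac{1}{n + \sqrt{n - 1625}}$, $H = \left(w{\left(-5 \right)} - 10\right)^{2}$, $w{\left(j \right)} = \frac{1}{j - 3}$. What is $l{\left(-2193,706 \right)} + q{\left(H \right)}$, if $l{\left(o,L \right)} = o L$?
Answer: $\frac{2 \left(- 6193032 \sqrt{97439} + 5079060337 i\right)}{- 6561 i + 8 \sqrt{97439}} \approx -1.5483 \cdot 10^{6} - 0.0031738 i$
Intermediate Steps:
$w{\left(j \right)} = \frac{1}{-3 + j}$
$l{\left(o,L \right)} = L o$
$H = \frac{6561}{64}$ ($H = \left(\frac{1}{-3 - 5} - 10\right)^{2} = \left(\frac{1}{-8} - 10\right)^{2} = \left(- \frac{1}{8} - 10\right)^{2} = \left(- \frac{81}{8}\right)^{2} = \frac{6561}{64} \approx 102.52$)
$q{\left(n \right)} = \frac{1}{n + \sqrt{-1625 + n}}$
$l{\left(-2193,706 \right)} + q{\left(H \right)} = 706 \left(-2193\right) + \frac{1}{\frac{6561}{64} + \sqrt{-1625 + \frac{6561}{64}}} = -1548258 + \frac{1}{\frac{6561}{64} + \sqrt{- \frac{97439}{64}}} = -1548258 + \frac{1}{\frac{6561}{64} + \frac{i \sqrt{97439}}{8}}$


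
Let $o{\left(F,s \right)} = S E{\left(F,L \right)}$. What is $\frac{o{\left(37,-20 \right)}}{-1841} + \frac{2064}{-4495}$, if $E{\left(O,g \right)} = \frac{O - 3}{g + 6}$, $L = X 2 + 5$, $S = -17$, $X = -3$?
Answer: $- \frac{3280202}{8275295} \approx -0.39638$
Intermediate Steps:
$L = -1$ ($L = \left(-3\right) 2 + 5 = -6 + 5 = -1$)
$E{\left(O,g \right)} = \frac{-3 + O}{6 + g}$
$o{\left(F,s \right)} = \frac{51}{5} - \frac{17 F}{5}$ ($o{\left(F,s \right)} = - 17 \frac{-3 + F}{6 - 1} = - 17 \frac{-3 + F}{5} = - 17 \left(- \frac{3}{5} + \frac{F}{5}\right) = \frac{51}{5} - \frac{17 F}{5}$)
$\frac{o{\left(37,-20 \right)}}{-1841} + \frac{2064}{-4495} = \frac{\frac{51}{5} - \frac{629}{5}}{-1841} + \frac{2064}{-4495} = \left(\frac{51}{5} - \frac{629}{5}\right) \left(- \frac{1}{1841}\right) + 2064 \left(- \frac{1}{4495}\right) = \left(- \frac{578}{5}\right) \left(- \frac{1}{1841}\right) - \frac{2064}{4495} = \frac{578}{9205} - \frac{2064}{4495} = - \frac{3280202}{8275295}$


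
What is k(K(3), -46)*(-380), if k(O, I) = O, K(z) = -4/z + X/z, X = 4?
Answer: 0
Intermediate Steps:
K(z) = 0 (K(z) = -4/z + 4/z = 0)
k(K(3), -46)*(-380) = 0*(-380) = 0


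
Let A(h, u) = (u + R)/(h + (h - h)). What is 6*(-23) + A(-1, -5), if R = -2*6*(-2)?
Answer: -157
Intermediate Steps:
R = 24 (R = -12*(-2) = 24)
A(h, u) = (24 + u)/h (A(h, u) = (u + 24)/(h + (h - h)) = (24 + u)/(h + 0) = (24 + u)/h)
6*(-23) + A(-1, -5) = 6*(-23) + (24 - 5)/(-1) = -138 - 1*19 = -138 - 19 = -157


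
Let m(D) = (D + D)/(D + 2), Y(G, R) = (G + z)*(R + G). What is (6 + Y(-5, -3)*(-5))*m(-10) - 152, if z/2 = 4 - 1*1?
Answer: -37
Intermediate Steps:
z = 6 (z = 2*(4 - 1*1) = 2*(4 - 1) = 2*3 = 6)
Y(G, R) = (6 + G)*(G + R) (Y(G, R) = (G + 6)*(R + G) = (6 + G)*(G + R))
m(D) = 2*D/(2 + D) (m(D) = (2*D)/(2 + D) = 2*D/(2 + D))
(6 + Y(-5, -3)*(-5))*m(-10) - 152 = (6 + ((-5)² + 6*(-5) + 6*(-3) - 5*(-3))*(-5))*(2*(-10)/(2 - 10)) - 152 = (6 + (25 - 30 - 18 + 15)*(-5))*(2*(-10)/(-8)) - 152 = (6 - 8*(-5))*(2*(-10)*(-⅛)) - 152 = (6 + 40)*(5/2) - 152 = 46*(5/2) - 152 = 115 - 152 = -37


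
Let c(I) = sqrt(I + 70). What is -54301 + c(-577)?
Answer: -54301 + 13*I*sqrt(3) ≈ -54301.0 + 22.517*I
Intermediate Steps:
c(I) = sqrt(70 + I)
-54301 + c(-577) = -54301 + sqrt(70 - 577) = -54301 + sqrt(-507) = -54301 + 13*I*sqrt(3)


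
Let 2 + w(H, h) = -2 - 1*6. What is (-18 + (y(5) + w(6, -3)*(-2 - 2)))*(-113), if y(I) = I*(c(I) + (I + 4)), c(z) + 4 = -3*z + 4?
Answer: 904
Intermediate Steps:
w(H, h) = -10 (w(H, h) = -2 + (-2 - 1*6) = -2 + (-2 - 6) = -2 - 8 = -10)
c(z) = -3*z (c(z) = -4 + (-3*z + 4) = -4 + (4 - 3*z) = -3*z)
y(I) = I*(4 - 2*I) (y(I) = I*(-3*I + (I + 4)) = I*(-3*I + (4 + I)) = I*(4 - 2*I))
(-18 + (y(5) + w(6, -3)*(-2 - 2)))*(-113) = (-18 + (2*5*(2 - 1*5) - 10*(-2 - 2)))*(-113) = (-18 + (2*5*(2 - 5) - 10*(-4)))*(-113) = (-18 + (2*5*(-3) + 40))*(-113) = (-18 + (-30 + 40))*(-113) = (-18 + 10)*(-113) = -8*(-113) = 904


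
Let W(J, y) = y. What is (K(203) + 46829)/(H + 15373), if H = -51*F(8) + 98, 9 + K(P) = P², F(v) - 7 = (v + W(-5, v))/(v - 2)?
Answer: 88029/14978 ≈ 5.8772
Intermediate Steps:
F(v) = 7 + 2*v/(-2 + v) (F(v) = 7 + (v + v)/(v - 2) = 7 + (2*v)/(-2 + v) = 7 + 2*v/(-2 + v))
K(P) = -9 + P²
H = -395 (H = -51*(-14 + 9*8)/(-2 + 8) + 98 = -51*(-14 + 72)/6 + 98 = -17*58/2 + 98 = -51*29/3 + 98 = -493 + 98 = -395)
(K(203) + 46829)/(H + 15373) = ((-9 + 203²) + 46829)/(-395 + 15373) = ((-9 + 41209) + 46829)/14978 = (41200 + 46829)*(1/14978) = 88029*(1/14978) = 88029/14978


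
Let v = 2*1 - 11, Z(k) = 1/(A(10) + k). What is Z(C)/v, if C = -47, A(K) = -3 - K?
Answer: 1/540 ≈ 0.0018519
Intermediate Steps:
Z(k) = 1/(-13 + k) (Z(k) = 1/((-3 - 1*10) + k) = 1/((-3 - 10) + k) = 1/(-13 + k))
v = -9 (v = 2 - 11 = -9)
Z(C)/v = 1/(-13 - 47*(-9)) = -1/9/(-60) = -1/60*(-1/9) = 1/540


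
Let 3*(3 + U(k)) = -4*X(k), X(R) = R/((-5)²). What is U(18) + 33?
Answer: 726/25 ≈ 29.040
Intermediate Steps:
X(R) = R/25
U(k) = -3 - 4*k/75 (U(k) = -3 + (-4*k/25)/3 = -3 - 4*k/75)
U(18) + 33 = (-3 - 4/75*18) + 33 = (-3 - 24/25) + 33 = -99/25 + 33 = 726/25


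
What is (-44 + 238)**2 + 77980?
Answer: 115616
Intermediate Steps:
(-44 + 238)**2 + 77980 = 194**2 + 77980 = 37636 + 77980 = 115616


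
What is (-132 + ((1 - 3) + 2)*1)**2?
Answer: 17424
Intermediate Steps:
(-132 + ((1 - 3) + 2)*1)**2 = (-132 + (-2 + 2)*1)**2 = (-132 + 0*1)**2 = (-132 + 0)**2 = (-132)**2 = 17424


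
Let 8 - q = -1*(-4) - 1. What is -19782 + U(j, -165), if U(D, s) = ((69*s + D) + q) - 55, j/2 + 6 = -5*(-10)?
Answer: -31129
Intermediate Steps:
j = 88 (j = -12 + 2*(-5*(-10)) = -12 + 2*50 = -12 + 100 = 88)
q = 5 (q = 8 - (-1*(-4) - 1) = 8 - (4 - 1) = 8 - 1*3 = 8 - 3 = 5)
U(D, s) = -50 + D + 69*s (U(D, s) = ((69*s + D) + 5) - 55 = ((D + 69*s) + 5) - 55 = (5 + D + 69*s) - 55 = -50 + D + 69*s)
-19782 + U(j, -165) = -19782 + (-50 + 88 + 69*(-165)) = -19782 + (-50 + 88 - 11385) = -19782 - 11347 = -31129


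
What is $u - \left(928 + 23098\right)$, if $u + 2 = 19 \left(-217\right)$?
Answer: $-28151$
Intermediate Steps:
$u = -4125$ ($u = -2 + 19 \left(-217\right) = -2 - 4123 = -4125$)
$u - \left(928 + 23098\right) = -4125 - \left(928 + 23098\right) = -4125 - 24026 = -28151$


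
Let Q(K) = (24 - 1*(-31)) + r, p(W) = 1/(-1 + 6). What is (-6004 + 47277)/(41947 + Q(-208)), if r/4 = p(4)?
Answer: 206365/210014 ≈ 0.98263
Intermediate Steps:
p(W) = 1/5
r = 4/5 (r = 4*(1/5) = 4/5 ≈ 0.80000)
Q(K) = 279/5 (Q(K) = (24 - 1*(-31)) + 4/5 = (24 + 31) + 4/5 = 55 + 4/5 = 279/5)
(-6004 + 47277)/(41947 + Q(-208)) = (-6004 + 47277)/(41947 + 279/5) = 41273/(210014/5) = 41273*(5/210014) = 206365/210014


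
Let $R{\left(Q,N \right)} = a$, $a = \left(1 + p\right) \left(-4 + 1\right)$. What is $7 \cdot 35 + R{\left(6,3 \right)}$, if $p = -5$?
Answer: $257$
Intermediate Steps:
$a = 12$ ($a = \left(1 - 5\right) \left(-4 + 1\right) = \left(-4\right) \left(-3\right) = 12$)
$R{\left(Q,N \right)} = 12$
$7 \cdot 35 + R{\left(6,3 \right)} = 7 \cdot 35 + 12 = 245 + 12 = 257$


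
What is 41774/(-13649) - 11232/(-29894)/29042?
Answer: -697447359242/227880960551 ≈ -3.0606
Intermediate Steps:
41774/(-13649) - 11232/(-29894)/29042 = 41774*(-1/13649) - 11232*(-1/29894)*(1/29042) = -41774/13649 + (5616/14947)*(1/29042) = -41774/13649 + 216/16695799 = -697447359242/227880960551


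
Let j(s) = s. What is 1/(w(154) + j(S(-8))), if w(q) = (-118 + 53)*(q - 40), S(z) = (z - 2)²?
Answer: -1/7310 ≈ -0.00013680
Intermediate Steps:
S(z) = (-2 + z)²
w(q) = 2600 - 65*q (w(q) = -65*(-40 + q) = 2600 - 65*q)
1/(w(154) + j(S(-8))) = 1/((2600 - 65*154) + (-2 - 8)²) = 1/((2600 - 10010) + (-10)²) = 1/(-7410 + 100) = 1/(-7310) = -1/7310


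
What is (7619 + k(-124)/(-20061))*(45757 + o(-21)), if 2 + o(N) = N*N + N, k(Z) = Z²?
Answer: 7056896760025/20061 ≈ 3.5177e+8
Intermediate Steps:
o(N) = -2 + N + N² (o(N) = -2 + (N*N + N) = -2 + (N² + N) = -2 + (N + N²) = -2 + N + N²)
(7619 + k(-124)/(-20061))*(45757 + o(-21)) = (7619 + (-124)²/(-20061))*(45757 + (-2 - 21 + (-21)²)) = (7619 + 15376*(-1/20061))*(45757 + (-2 - 21 + 441)) = (7619 - 15376/20061)*(45757 + 418) = (152829383/20061)*46175 = 7056896760025/20061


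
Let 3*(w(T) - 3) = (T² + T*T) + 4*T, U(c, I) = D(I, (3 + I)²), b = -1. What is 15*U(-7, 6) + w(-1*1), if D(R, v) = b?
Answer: -38/3 ≈ -12.667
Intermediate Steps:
D(R, v) = -1
U(c, I) = -1
w(T) = 3 + 2*T²/3 + 4*T/3 (w(T) = 3 + ((T² + T*T) + 4*T)/3 = 3 + ((T² + T²) + 4*T)/3 = 3 + (2*T² + 4*T)/3 = 3 + (2*T²/3 + 4*T/3) = 3 + 2*T²/3 + 4*T/3)
15*U(-7, 6) + w(-1*1) = 15*(-1) + (3 + 2*(-1*1)²/3 + 4*(-1*1)/3) = -15 + (3 + (⅔)*(-1)² + (4/3)*(-1)) = -15 + (3 + (⅔)*1 - 4/3) = -15 + (3 + ⅔ - 4/3) = -15 + 7/3 = -38/3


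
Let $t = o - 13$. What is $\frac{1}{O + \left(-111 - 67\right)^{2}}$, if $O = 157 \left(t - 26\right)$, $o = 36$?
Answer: $\frac{1}{31213} \approx 3.2038 \cdot 10^{-5}$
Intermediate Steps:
$t = 23$ ($t = 36 - 13 = 23$)
$O = -471$ ($O = 157 \left(23 - 26\right) = 157 \left(-3\right) = -471$)
$\frac{1}{O + \left(-111 - 67\right)^{2}} = \frac{1}{-471 + \left(-111 - 67\right)^{2}} = \frac{1}{-471 + \left(-178\right)^{2}} = \frac{1}{-471 + 31684} = \frac{1}{31213}$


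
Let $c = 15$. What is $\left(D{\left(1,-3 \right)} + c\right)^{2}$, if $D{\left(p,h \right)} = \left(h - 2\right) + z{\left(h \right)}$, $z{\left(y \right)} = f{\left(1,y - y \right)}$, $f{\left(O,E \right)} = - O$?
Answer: $81$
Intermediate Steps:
$z{\left(y \right)} = -1$ ($z{\left(y \right)} = \left(-1\right) 1 = -1$)
$D{\left(p,h \right)} = -3 + h$ ($D{\left(p,h \right)} = \left(h - 2\right) - 1 = \left(-2 + h\right) - 1 = -3 + h$)
$\left(D{\left(1,-3 \right)} + c\right)^{2} = \left(\left(-3 - 3\right) + 15\right)^{2} = \left(-6 + 15\right)^{2} = 9^{2} = 81$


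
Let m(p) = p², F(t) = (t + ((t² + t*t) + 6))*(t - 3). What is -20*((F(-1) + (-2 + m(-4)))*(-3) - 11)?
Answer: -620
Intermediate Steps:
F(t) = (-3 + t)*(6 + t + 2*t²) (F(t) = (t + ((t² + t²) + 6))*(-3 + t) = (t + (2*t² + 6))*(-3 + t) = (t + (6 + 2*t²))*(-3 + t) = (6 + t + 2*t²)*(-3 + t) = (-3 + t)*(6 + t + 2*t²))
-20*((F(-1) + (-2 + m(-4)))*(-3) - 11) = -20*(((-18 - 5*(-1)² + 2*(-1)³ + 3*(-1)) + (-2 + (-4)²))*(-3) - 11) = -20*(((-18 - 5*1 + 2*(-1) - 3) + (-2 + 16))*(-3) - 11) = -20*(((-18 - 5 - 2 - 3) + 14)*(-3) - 11) = -20*((-28 + 14)*(-3) - 11) = -20*(-14*(-3) - 11) = -20*(42 - 11) = -20*31 = -620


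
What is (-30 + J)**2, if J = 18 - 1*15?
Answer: 729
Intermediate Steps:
J = 3 (J = 18 - 15 = 3)
(-30 + J)**2 = (-30 + 3)**2 = (-27)**2 = 729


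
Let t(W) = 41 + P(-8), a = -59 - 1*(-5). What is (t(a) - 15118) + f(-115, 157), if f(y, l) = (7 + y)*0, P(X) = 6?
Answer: -15071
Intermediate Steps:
a = -54 (a = -59 + 5 = -54)
f(y, l) = 0
t(W) = 47 (t(W) = 41 + 6 = 47)
(t(a) - 15118) + f(-115, 157) = (47 - 15118) + 0 = -15071 + 0 = -15071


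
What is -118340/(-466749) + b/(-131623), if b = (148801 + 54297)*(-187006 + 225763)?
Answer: -3673984794830494/61434903627 ≈ -59803.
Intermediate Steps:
b = 7871469186 (b = 203098*38757 = 7871469186)
-118340/(-466749) + b/(-131623) = -118340/(-466749) + 7871469186/(-131623) = -118340*(-1/466749) + 7871469186*(-1/131623) = 118340/466749 - 7871469186/131623 = -3673984794830494/61434903627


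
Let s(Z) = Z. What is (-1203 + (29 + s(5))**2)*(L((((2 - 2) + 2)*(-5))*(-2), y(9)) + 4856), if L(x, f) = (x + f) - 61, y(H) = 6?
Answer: -226587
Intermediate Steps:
L(x, f) = -61 + f + x (L(x, f) = (f + x) - 61 = -61 + f + x)
(-1203 + (29 + s(5))**2)*(L((((2 - 2) + 2)*(-5))*(-2), y(9)) + 4856) = (-1203 + (29 + 5)**2)*((-61 + 6 + (((2 - 2) + 2)*(-5))*(-2)) + 4856) = (-1203 + 34**2)*((-61 + 6 + ((0 + 2)*(-5))*(-2)) + 4856) = (-1203 + 1156)*((-61 + 6 + (2*(-5))*(-2)) + 4856) = -47*((-61 + 6 - 10*(-2)) + 4856) = -47*((-61 + 6 + 20) + 4856) = -47*(-35 + 4856) = -47*4821 = -226587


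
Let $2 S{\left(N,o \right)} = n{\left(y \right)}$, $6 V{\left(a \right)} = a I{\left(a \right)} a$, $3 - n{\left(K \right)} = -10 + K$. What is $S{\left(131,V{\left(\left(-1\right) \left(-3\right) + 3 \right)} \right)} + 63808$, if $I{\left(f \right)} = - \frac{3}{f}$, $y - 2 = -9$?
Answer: $63818$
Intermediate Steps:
$y = -7$ ($y = 2 - 9 = -7$)
$n{\left(K \right)} = 13 - K$ ($n{\left(K \right)} = 3 - \left(-10 + K\right) = 13 - K$)
$V{\left(a \right)} = - \frac{a}{2}$ ($V{\left(a \right)} = \frac{a \left(- \frac{3}{a}\right) a}{6} = \frac{\left(-3\right) a}{6} = - \frac{a}{2}$)
$S{\left(N,o \right)} = 10$ ($S{\left(N,o \right)} = \frac{13 - -7}{2} = \frac{13 + 7}{2} = \frac{1}{2} \cdot 20 = 10$)
$S{\left(131,V{\left(\left(-1\right) \left(-3\right) + 3 \right)} \right)} + 63808 = 10 + 63808 = 63818$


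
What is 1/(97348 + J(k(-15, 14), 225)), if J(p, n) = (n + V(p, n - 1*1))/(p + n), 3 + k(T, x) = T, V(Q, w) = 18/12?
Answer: 138/13434175 ≈ 1.0272e-5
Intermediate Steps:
V(Q, w) = 3/2 (V(Q, w) = 18*(1/12) = 3/2)
k(T, x) = -3 + T
J(p, n) = (3/2 + n)/(n + p) (J(p, n) = (n + 3/2)/(p + n) = (3/2 + n)/(n + p))
1/(97348 + J(k(-15, 14), 225)) = 1/(97348 + (3/2 + 225)/(225 + (-3 - 15))) = 1/(97348 + (453/2)/(225 - 18)) = 1/(97348 + (453/2)/207) = 1/(97348 + (1/207)*(453/2)) = 1/(97348 + 151/138) = 1/(13434175/138) = 138/13434175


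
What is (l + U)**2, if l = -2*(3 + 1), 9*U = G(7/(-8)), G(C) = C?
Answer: 339889/5184 ≈ 65.565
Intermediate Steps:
U = -7/72 (U = (7/(-8))/9 = (7*(-1/8))/9 = (1/9)*(-7/8) = -7/72 ≈ -0.097222)
l = -8 (l = -2*4 = -8)
(l + U)**2 = (-8 - 7/72)**2 = (-583/72)**2 = 339889/5184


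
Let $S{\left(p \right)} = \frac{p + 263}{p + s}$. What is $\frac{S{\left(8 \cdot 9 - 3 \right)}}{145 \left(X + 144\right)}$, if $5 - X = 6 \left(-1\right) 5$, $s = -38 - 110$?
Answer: $- \frac{332}{2050445} \approx -0.00016192$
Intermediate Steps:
$s = -148$ ($s = -38 - 110 = -148$)
$X = 35$ ($X = 5 - 6 \left(-1\right) 5 = 5 - \left(-6\right) 5 = 5 - -30 = 5 + 30 = 35$)
$S{\left(p \right)} = \frac{263 + p}{-148 + p}$ ($S{\left(p \right)} = \frac{p + 263}{p - 148} = \frac{263 + p}{-148 + p}$)
$\frac{S{\left(8 \cdot 9 - 3 \right)}}{145 \left(X + 144\right)} = \frac{\frac{1}{-148 + \left(8 \cdot 9 - 3\right)} \left(263 + \left(8 \cdot 9 - 3\right)\right)}{145 \left(35 + 144\right)} = \frac{\frac{1}{-148 + \left(72 - 3\right)} \left(263 + \left(72 - 3\right)\right)}{145 \cdot 179} = \frac{\frac{1}{-148 + 69} \left(263 + 69\right)}{25955} = \frac{1}{-79} \cdot 332 \cdot \frac{1}{25955} = \left(- \frac{1}{79}\right) 332 \cdot \frac{1}{25955} = \left(- \frac{332}{79}\right) \frac{1}{25955} = - \frac{332}{2050445}$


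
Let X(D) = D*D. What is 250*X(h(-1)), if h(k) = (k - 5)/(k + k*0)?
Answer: 9000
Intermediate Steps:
h(k) = (-5 + k)/k (h(k) = (-5 + k)/(k + 0) = (-5 + k)/k)
X(D) = D²
250*X(h(-1)) = 250*((-5 - 1)/(-1))² = 250*(-1*(-6))² = 250*6² = 250*36 = 9000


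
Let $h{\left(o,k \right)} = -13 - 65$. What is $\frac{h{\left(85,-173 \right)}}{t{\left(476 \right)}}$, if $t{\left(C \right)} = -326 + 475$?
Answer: $- \frac{78}{149} \approx -0.52349$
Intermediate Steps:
$h{\left(o,k \right)} = -78$ ($h{\left(o,k \right)} = -13 - 65 = -78$)
$t{\left(C \right)} = 149$
$\frac{h{\left(85,-173 \right)}}{t{\left(476 \right)}} = - \frac{78}{149}$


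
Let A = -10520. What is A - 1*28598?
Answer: -39118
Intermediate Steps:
A - 1*28598 = -10520 - 1*28598 = -10520 - 28598 = -39118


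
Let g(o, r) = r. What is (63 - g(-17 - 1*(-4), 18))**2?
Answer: 2025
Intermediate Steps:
(63 - g(-17 - 1*(-4), 18))**2 = (63 - 1*18)**2 = (63 - 18)**2 = 45**2 = 2025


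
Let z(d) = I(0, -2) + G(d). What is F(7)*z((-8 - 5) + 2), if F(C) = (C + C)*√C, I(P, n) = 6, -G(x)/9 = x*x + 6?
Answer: -15918*√7 ≈ -42115.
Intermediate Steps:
G(x) = -54 - 9*x² (G(x) = -9*(x*x + 6) = -9*(x² + 6) = -9*(6 + x²) = -54 - 9*x²)
z(d) = -48 - 9*d² (z(d) = 6 + (-54 - 9*d²) = -48 - 9*d²)
F(C) = 2*C^(3/2) (F(C) = (2*C)*√C = 2*C^(3/2))
F(7)*z((-8 - 5) + 2) = (2*7^(3/2))*(-48 - 9*((-8 - 5) + 2)²) = (2*(7*√7))*(-48 - 9*(-13 + 2)²) = (14*√7)*(-48 - 9*(-11)²) = (14*√7)*(-48 - 9*121) = (14*√7)*(-48 - 1089) = (14*√7)*(-1137) = -15918*√7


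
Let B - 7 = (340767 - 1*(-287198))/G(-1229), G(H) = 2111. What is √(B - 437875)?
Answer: I*√1949954729513/2111 ≈ 661.49*I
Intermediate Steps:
B = 642742/2111 (B = 7 + (340767 - 1*(-287198))/2111 = 7 + (340767 + 287198)*(1/2111) = 7 + 627965*(1/2111) = 7 + 627965/2111 = 642742/2111 ≈ 304.47)
√(B - 437875) = √(642742/2111 - 437875) = √(-923711383/2111) = I*√1949954729513/2111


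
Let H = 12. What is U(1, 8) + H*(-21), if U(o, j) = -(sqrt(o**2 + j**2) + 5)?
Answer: -257 - sqrt(65) ≈ -265.06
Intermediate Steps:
U(o, j) = -5 - sqrt(j**2 + o**2) (U(o, j) = -(sqrt(j**2 + o**2) + 5) = -(5 + sqrt(j**2 + o**2)) = -5 - sqrt(j**2 + o**2))
U(1, 8) + H*(-21) = (-5 - sqrt(8**2 + 1**2)) + 12*(-21) = (-5 - sqrt(64 + 1)) - 252 = (-5 - sqrt(65)) - 252 = -257 - sqrt(65)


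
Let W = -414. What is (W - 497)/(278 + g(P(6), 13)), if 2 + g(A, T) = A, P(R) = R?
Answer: -911/282 ≈ -3.2305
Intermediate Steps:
g(A, T) = -2 + A
(W - 497)/(278 + g(P(6), 13)) = (-414 - 497)/(278 + (-2 + 6)) = -911/(278 + 4) = -911/282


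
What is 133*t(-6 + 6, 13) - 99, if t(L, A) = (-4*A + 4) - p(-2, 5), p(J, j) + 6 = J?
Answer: -5419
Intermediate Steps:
p(J, j) = -6 + J
t(L, A) = 12 - 4*A (t(L, A) = (-4*A + 4) - (-6 - 2) = (4 - 4*A) - 1*(-8) = (4 - 4*A) + 8 = 12 - 4*A)
133*t(-6 + 6, 13) - 99 = 133*(12 - 4*13) - 99 = 133*(12 - 52) - 99 = 133*(-40) - 99 = -5320 - 99 = -5419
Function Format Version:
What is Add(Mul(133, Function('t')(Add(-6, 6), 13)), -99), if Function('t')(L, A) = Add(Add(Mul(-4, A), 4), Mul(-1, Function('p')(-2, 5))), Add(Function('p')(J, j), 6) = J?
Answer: -5419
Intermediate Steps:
Function('p')(J, j) = Add(-6, J)
Function('t')(L, A) = Add(12, Mul(-4, A)) (Function('t')(L, A) = Add(Add(Mul(-4, A), 4), Mul(-1, Add(-6, -2))) = Add(Add(4, Mul(-4, A)), Mul(-1, -8)) = Add(Add(4, Mul(-4, A)), 8) = Add(12, Mul(-4, A)))
Add(Mul(133, Function('t')(Add(-6, 6), 13)), -99) = Add(Mul(133, Add(12, Mul(-4, 13))), -99) = Add(Mul(133, Add(12, -52)), -99) = Add(Mul(133, -40), -99) = Add(-5320, -99) = -5419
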